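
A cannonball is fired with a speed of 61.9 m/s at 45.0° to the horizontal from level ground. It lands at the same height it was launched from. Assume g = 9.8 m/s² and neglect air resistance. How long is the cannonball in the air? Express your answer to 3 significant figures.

Vertical component: v_y = 61.9 sin 45.0° = 43.77 m/s.
For a projectile landing at launch height, time of flight is t = 2 v_y / g = 2 × 43.77 / 9.8 = 8.93 s.

8.93 s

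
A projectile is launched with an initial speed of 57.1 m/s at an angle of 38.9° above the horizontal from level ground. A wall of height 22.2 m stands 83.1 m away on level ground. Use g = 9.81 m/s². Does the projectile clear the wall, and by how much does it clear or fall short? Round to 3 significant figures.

v_x = 57.1 cos 38.9° = 44.44 m/s; v_y0 = 57.1 sin 38.9° = 35.86 m/s.
Time to reach the wall: t = 83.1 / 44.44 = 1.870 s.
Height at that point: y = 35.86×1.870 − 4.905×1.870² = 49.91 m.
That is 49.91 − 22.2 = 27.7 m above the top of the wall, so the projectile clears it.

Yes — it clears the wall by 27.7 m.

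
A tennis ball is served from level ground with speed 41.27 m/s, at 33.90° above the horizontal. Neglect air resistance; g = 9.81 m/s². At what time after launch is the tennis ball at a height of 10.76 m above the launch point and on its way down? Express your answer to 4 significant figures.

4.166 s

v_y0 = 41.27 sin 33.90° = 23.018 m/s.
Set y = v_y0 t − ½ g t² = 10.76: 4.905 t² − 23.018 t + 10.76 = 0.
t = [23.018 ± √(529.83 − 211.11)] / 9.81 = (23.018 ± 17.853) / 9.81, giving t = 0.5265 s or t = 4.166 s.
On the way down corresponds to the larger root: t = 4.166 s.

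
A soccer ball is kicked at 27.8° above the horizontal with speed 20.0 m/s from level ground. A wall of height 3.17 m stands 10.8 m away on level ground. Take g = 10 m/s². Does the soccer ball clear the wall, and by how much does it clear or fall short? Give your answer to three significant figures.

v_x = 20.0 cos 27.8° = 17.69 m/s; v_y0 = 20.0 sin 27.8° = 9.328 m/s.
Time to reach the wall: t = 10.8 / 17.69 = 0.6105 s.
Height at that point: y = 9.328×0.6105 − 5.000×0.6105² = 3.831 m.
That is 3.831 − 3.17 = 0.661 m above the top of the wall, so the soccer ball clears it.

Yes — it clears the wall by 0.661 m.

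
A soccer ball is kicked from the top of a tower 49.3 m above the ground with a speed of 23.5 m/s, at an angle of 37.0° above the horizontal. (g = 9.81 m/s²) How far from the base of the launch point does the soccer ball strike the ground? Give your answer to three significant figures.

Components: v_x = 23.5 cos 37.0° = 18.77 m/s, v_y = 23.5 sin 37.0° = 14.14 m/s.
Vertical: 0 = 49.3 + 14.14 t − ½(9.81) t² ⇒ 4.905 t² − 14.14 t − 49.3 = 0.
t = [14.14 + √(199.9 + 967.3)] / 9.810 = 4.924 s.
Horizontal: R = v_x · t = 18.77 × 4.924 = 92.4 m.

92.4 m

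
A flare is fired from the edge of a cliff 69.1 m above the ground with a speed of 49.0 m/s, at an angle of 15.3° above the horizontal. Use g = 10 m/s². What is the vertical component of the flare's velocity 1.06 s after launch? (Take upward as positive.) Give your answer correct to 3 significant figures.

2.33 m/s

Initial vertical component: v_y0 = 49.0 sin 15.3° = 12.93 m/s.
v_y(t) = v_y0 − g t = 12.93 − 10 × 1.06 = 2.33 m/s.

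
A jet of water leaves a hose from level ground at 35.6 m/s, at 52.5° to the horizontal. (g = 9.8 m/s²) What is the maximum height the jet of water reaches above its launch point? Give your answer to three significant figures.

Vertical component of launch velocity: v_y = 35.6 sin 52.5° = 28.24 m/s.
At the highest point the vertical velocity is zero, so v_y² = 2 g h_max.
h_max = (28.24)² / (2 × 9.8) = 797.5 / 19.60 = 40.7 m.

40.7 m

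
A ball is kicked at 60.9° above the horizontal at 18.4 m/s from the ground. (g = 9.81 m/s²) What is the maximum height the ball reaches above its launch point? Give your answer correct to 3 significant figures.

Vertical component of launch velocity: v_y = 18.4 sin 60.9° = 16.08 m/s.
At the highest point the vertical velocity is zero, so v_y² = 2 g h_max.
h_max = (16.08)² / (2 × 9.81) = 258.6 / 19.62 = 13.2 m.

13.2 m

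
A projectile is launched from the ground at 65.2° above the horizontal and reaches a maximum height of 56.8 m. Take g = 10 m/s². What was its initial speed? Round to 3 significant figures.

37.1 m/s

At maximum height v_y = 0, so (v₀ sin θ)² = 2 g H.
v₀ sin 65.2° = √(2 × 10 × 56.8) = 33.70 m/s.
v₀ = 33.70 / sin 65.2° = 33.70 / 0.9078 = 37.1 m/s.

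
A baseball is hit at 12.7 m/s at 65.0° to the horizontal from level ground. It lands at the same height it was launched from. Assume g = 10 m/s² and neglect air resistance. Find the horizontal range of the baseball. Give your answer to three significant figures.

Components: v_x = 12.7 cos 65.0° = 5.367 m/s, v_y = 12.7 sin 65.0° = 11.51 m/s.
Time of flight (same landing height): t = 2 v_y / g = 2 × 11.51 / 10 = 2.302 s.
Range: R = v_x · t = 5.367 × 2.302 = 12.4 m.

12.4 m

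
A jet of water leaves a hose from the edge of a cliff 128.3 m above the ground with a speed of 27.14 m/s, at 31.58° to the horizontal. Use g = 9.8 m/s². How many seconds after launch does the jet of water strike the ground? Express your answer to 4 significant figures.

Vertical component: v_y = 27.14 sin 31.58° = 14.213 m/s.
Taking up as positive with launch at y = 128.3 m, landing at y = 0: 0 = 128.3 + 14.213 t − ½(9.8) t².
Solving 4.900 t² − 14.213 t − 128.3 = 0 gives t = [14.213 + √(14.213² + 4·4.900·128.3)] / 9.800 = 6.769 s.

6.769 s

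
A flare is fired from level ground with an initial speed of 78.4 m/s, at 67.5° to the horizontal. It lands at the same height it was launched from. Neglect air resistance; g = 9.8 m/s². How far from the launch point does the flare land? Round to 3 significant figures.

Components: v_x = 78.4 cos 67.5° = 30.00 m/s, v_y = 78.4 sin 67.5° = 72.43 m/s.
Time of flight (same landing height): t = 2 v_y / g = 2 × 72.43 / 9.8 = 14.78 s.
Range: R = v_x · t = 30.00 × 14.78 = 443 m.

443 m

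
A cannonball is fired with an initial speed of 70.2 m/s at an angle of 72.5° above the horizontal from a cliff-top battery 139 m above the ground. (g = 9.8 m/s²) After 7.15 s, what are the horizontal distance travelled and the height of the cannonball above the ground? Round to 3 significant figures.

v_x = 70.2 cos 72.5° = 21.11 m/s; v_y0 = 70.2 sin 72.5° = 66.95 m/s.
x = v_x t = 21.11 × 7.15 = 151 m.
y = 139 + v_y0 t − ½ g t² = 367 m.

x = 151 m, y = 367 m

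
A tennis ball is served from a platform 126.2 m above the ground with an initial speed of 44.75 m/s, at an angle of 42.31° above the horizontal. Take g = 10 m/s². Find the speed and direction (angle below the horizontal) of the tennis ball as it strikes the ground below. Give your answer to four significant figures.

67.28 m/s at 60.54° below the horizontal

v_x = 44.75 cos 42.31° = 33.093 m/s (constant).
|v_y| at impact = √((30.123)² + 2×10×126.2) = 58.578 m/s.
Speed = √(33.093² + 58.578²) = 67.28 m/s; angle = arctan(58.578/33.093) = 60.54° below horizontal.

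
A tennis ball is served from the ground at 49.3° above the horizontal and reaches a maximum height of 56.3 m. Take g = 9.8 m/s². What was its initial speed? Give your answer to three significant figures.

At maximum height v_y = 0, so (v₀ sin θ)² = 2 g H.
v₀ sin 49.3° = √(2 × 9.8 × 56.3) = 33.22 m/s.
v₀ = 33.22 / sin 49.3° = 33.22 / 0.7581 = 43.8 m/s.

43.8 m/s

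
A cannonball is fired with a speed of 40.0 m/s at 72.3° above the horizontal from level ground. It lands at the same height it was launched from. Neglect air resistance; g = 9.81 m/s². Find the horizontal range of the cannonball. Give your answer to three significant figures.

Components: v_x = 40.0 cos 72.3° = 12.16 m/s, v_y = 40.0 sin 72.3° = 38.11 m/s.
Time of flight (same landing height): t = 2 v_y / g = 2 × 38.11 / 9.81 = 7.770 s.
Range: R = v_x · t = 12.16 × 7.770 = 94.5 m.

94.5 m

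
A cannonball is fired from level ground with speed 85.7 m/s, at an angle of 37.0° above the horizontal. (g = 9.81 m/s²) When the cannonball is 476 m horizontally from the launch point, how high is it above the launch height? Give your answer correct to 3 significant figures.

121 m

v_x = 85.7 cos 37.0° = 68.44 m/s, v_y0 = 85.7 sin 37.0° = 51.58 m/s.
Time to reach x = 476 m: t = x / v_x = 476 / 68.44 = 6.955 s.
y = v_y0 t − ½ g t² = 51.58×6.955 − 4.905×6.955² = 121 m.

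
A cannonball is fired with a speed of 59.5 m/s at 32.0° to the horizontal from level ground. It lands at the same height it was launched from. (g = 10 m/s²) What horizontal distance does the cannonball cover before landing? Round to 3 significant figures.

For level ground, R = v₀² sin(2θ) / g.
sin(2 × 32.0°) = sin 64.00° = 0.8988.
R = (59.5)² × 0.8988 / 10 = 318 m.

318 m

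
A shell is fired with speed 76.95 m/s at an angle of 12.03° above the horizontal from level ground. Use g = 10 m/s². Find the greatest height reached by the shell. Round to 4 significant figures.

12.86 m

Vertical component of launch velocity: v_y = 76.95 sin 12.03° = 16.038 m/s.
At the highest point the vertical velocity is zero, so v_y² = 2 g h_max.
h_max = (16.038)² / (2 × 10) = 257.22 / 20.00 = 12.86 m.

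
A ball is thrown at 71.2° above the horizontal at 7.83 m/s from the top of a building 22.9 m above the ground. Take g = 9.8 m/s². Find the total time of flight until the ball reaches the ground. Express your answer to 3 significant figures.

Vertical component: v_y = 7.83 sin 71.2° = 7.412 m/s.
Taking up as positive with launch at y = 22.9 m, landing at y = 0: 0 = 22.9 + 7.412 t − ½(9.8) t².
Solving 4.900 t² − 7.412 t − 22.9 = 0 gives t = [7.412 + √(7.412² + 4·4.900·22.9)] / 9.800 = 3.05 s.

3.05 s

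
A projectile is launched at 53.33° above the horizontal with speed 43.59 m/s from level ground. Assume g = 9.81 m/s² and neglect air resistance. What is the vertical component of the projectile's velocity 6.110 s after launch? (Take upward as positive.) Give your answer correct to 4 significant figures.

Initial vertical component: v_y0 = 43.59 sin 53.33° = 34.963 m/s.
v_y(t) = v_y0 − g t = 34.963 − 9.81 × 6.110 = -24.98 m/s.

-24.98 m/s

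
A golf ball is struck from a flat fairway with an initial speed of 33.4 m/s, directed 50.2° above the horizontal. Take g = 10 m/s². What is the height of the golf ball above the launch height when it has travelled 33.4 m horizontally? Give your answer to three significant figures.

27.9 m

v_x = 33.4 cos 50.2° = 21.38 m/s, v_y0 = 33.4 sin 50.2° = 25.66 m/s.
Time to reach x = 33.4 m: t = x / v_x = 33.4 / 21.38 = 1.562 s.
y = v_y0 t − ½ g t² = 25.66×1.562 − 5.000×1.562² = 27.9 m.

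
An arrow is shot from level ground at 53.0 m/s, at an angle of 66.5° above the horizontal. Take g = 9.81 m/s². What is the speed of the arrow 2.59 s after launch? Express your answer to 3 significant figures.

v_x = 53.0 cos 66.5° = 21.13 m/s (constant).
v_y(t) = 53.0 sin 66.5° − g t = 48.60 − 9.81 × 2.59 = 23.19 m/s.
Speed = √(v_x² + v_y²) = √(446.5 + 537.8) = 31.4 m/s.

31.4 m/s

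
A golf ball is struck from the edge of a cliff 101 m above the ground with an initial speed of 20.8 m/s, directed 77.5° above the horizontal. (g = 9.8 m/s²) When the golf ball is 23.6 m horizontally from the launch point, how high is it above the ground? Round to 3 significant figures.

v_x = 20.8 cos 77.5° = 4.502 m/s, v_y0 = 20.8 sin 77.5° = 20.31 m/s.
Time to reach x = 23.6 m: t = x / v_x = 23.6 / 4.502 = 5.242 s.
y = 101 + v_y0 t − ½ g t² = 101 + 20.31×5.242 − 4.900×5.242² = 72.8 m.

72.8 m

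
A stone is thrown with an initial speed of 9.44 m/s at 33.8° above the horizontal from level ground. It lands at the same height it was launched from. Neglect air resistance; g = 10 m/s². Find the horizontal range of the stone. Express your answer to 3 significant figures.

Components: v_x = 9.44 cos 33.8° = 7.844 m/s, v_y = 9.44 sin 33.8° = 5.251 m/s.
Time of flight (same landing height): t = 2 v_y / g = 2 × 5.251 / 10 = 1.050 s.
Range: R = v_x · t = 7.844 × 1.050 = 8.24 m.

8.24 m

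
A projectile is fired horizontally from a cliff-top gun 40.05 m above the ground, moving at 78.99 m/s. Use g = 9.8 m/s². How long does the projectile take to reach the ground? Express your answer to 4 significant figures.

The horizontal speed doesn't affect the fall. With v_y0 = 0, h = ½ g t².
t = √(2 × 40.05 / 9.8) = √8.1735 = 2.859 s.

2.859 s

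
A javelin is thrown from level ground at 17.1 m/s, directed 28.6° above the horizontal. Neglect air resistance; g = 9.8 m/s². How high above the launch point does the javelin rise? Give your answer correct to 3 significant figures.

Vertical component of launch velocity: v_y = 17.1 sin 28.6° = 8.186 m/s.
At the highest point the vertical velocity is zero, so v_y² = 2 g h_max.
h_max = (8.186)² / (2 × 9.8) = 67.01 / 19.60 = 3.42 m.

3.42 m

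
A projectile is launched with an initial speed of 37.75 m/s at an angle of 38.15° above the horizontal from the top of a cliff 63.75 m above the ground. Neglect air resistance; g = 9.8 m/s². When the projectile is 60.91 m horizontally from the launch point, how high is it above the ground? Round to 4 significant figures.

90.97 m

v_x = 37.75 cos 38.15° = 29.686 m/s, v_y0 = 37.75 sin 38.15° = 23.319 m/s.
Time to reach x = 60.91 m: t = x / v_x = 60.91 / 29.686 = 2.0518 s.
y = 63.75 + v_y0 t − ½ g t² = 63.75 + 23.319×2.0518 − 4.900×2.0518² = 90.97 m.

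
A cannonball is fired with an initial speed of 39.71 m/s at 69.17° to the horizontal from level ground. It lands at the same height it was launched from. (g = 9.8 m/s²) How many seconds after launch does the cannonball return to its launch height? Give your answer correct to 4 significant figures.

7.574 s

Vertical component: v_y = 39.71 sin 69.17° = 37.115 m/s.
For a projectile landing at launch height, time of flight is t = 2 v_y / g = 2 × 37.115 / 9.8 = 7.574 s.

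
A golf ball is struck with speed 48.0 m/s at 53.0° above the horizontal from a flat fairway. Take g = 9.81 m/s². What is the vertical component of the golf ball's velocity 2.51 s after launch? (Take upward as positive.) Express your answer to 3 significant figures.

13.7 m/s

Initial vertical component: v_y0 = 48.0 sin 53.0° = 38.33 m/s.
v_y(t) = v_y0 − g t = 38.33 − 9.81 × 2.51 = 13.7 m/s.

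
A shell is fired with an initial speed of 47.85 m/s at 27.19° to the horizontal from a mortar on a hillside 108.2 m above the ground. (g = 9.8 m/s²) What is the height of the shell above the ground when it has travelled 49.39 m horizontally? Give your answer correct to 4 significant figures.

v_x = 47.85 cos 27.19° = 42.562 m/s, v_y0 = 47.85 sin 27.19° = 21.865 m/s.
Time to reach x = 49.39 m: t = x / v_x = 49.39 / 42.562 = 1.1604 s.
y = 108.2 + v_y0 t − ½ g t² = 108.2 + 21.865×1.1604 − 4.900×1.1604² = 127.0 m.

127.0 m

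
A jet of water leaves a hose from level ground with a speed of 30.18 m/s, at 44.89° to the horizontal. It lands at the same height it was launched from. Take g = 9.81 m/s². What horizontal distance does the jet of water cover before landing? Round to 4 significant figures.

92.85 m

For level ground, R = v₀² sin(2θ) / g.
sin(2 × 44.89°) = sin 89.780° = 1.0000.
R = (30.18)² × 1.0000 / 9.81 = 92.85 m.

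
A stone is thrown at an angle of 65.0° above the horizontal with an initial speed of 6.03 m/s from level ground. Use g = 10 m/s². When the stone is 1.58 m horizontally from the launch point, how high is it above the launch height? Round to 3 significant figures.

1.47 m

v_x = 6.03 cos 65.0° = 2.548 m/s, v_y0 = 6.03 sin 65.0° = 5.465 m/s.
Time to reach x = 1.58 m: t = x / v_x = 1.58 / 2.548 = 0.6201 s.
y = v_y0 t − ½ g t² = 5.465×0.6201 − 5.000×0.6201² = 1.47 m.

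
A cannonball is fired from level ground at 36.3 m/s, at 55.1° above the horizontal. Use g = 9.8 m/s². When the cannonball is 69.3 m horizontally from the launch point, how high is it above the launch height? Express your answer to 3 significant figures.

44.8 m

v_x = 36.3 cos 55.1° = 20.77 m/s, v_y0 = 36.3 sin 55.1° = 29.77 m/s.
Time to reach x = 69.3 m: t = x / v_x = 69.3 / 20.77 = 3.337 s.
y = v_y0 t − ½ g t² = 29.77×3.337 − 4.900×3.337² = 44.8 m.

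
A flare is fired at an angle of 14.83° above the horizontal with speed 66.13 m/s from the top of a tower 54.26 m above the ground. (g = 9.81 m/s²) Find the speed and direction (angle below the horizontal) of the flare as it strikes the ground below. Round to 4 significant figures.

v_x = 66.13 cos 14.83° = 63.927 m/s (constant).
|v_y| at impact = √((16.926)² + 2×9.81×54.26) = 36.757 m/s.
Speed = √(63.927² + 36.757²) = 73.74 m/s; angle = arctan(36.757/63.927) = 29.90° below horizontal.

73.74 m/s at 29.90° below the horizontal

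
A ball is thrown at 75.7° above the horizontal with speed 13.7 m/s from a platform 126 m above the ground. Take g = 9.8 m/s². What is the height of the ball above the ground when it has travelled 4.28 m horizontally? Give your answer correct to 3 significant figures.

v_x = 13.7 cos 75.7° = 3.384 m/s, v_y0 = 13.7 sin 75.7° = 13.28 m/s.
Time to reach x = 4.28 m: t = x / v_x = 4.28 / 3.384 = 1.265 s.
y = 126 + v_y0 t − ½ g t² = 126 + 13.28×1.265 − 4.900×1.265² = 135 m.

135 m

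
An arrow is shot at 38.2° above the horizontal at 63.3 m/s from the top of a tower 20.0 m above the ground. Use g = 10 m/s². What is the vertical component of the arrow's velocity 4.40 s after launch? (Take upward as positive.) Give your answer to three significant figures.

Initial vertical component: v_y0 = 63.3 sin 38.2° = 39.15 m/s.
v_y(t) = v_y0 − g t = 39.15 − 10 × 4.40 = -4.85 m/s.

-4.85 m/s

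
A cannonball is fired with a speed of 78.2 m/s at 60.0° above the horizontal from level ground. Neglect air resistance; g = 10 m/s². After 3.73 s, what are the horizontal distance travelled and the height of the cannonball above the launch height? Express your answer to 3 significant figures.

v_x = 78.2 cos 60.0° = 39.10 m/s; v_y0 = 78.2 sin 60.0° = 67.72 m/s.
x = v_x t = 39.10 × 3.73 = 146 m.
y = v_y0 t − ½ g t² = 67.72×3.73 − 5.000×3.73² = 183 m.

x = 146 m, y = 183 m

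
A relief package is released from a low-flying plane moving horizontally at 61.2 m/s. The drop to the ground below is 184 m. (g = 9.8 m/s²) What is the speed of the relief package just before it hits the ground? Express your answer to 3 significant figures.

Fall time: t = √(2 × 184 / 9.8) = 6.128 s.
At impact: v_x = 61.2 m/s (unchanged), v_y = g t = 9.8 × 6.128 = 60.05 m/s.
Speed = √(v_x² + v_y²) = √(3745 + 3606) = 85.7 m/s.

85.7 m/s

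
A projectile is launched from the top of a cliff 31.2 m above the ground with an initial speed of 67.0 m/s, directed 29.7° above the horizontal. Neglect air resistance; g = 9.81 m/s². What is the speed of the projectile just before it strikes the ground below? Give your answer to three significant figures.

v_x = 67.0 cos 29.7° = 58.20 m/s is unchanged throughout.
For the vertical component, v_y² = v_y0² + 2 g h = (33.20)² + 2×9.81×31.2 = 1714, so |v_y| = 41.40 m/s.
Impact speed = √(v_x² + v_y²) = √(3387 + 1714) = 71.4 m/s.

71.4 m/s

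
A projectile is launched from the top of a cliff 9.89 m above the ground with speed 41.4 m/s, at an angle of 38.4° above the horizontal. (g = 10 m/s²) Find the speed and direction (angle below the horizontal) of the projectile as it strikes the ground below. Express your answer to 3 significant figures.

43.7 m/s at 42.1° below the horizontal

v_x = 41.4 cos 38.4° = 32.44 m/s (constant).
|v_y| at impact = √((25.72)² + 2×10×9.89) = 29.31 m/s.
Speed = √(32.44² + 29.31²) = 43.7 m/s; angle = arctan(29.31/32.44) = 42.1° below horizontal.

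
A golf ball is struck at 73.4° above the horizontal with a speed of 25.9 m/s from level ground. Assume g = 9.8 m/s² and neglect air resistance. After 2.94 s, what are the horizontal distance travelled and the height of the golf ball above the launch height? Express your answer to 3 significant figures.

v_x = 25.9 cos 73.4° = 7.399 m/s; v_y0 = 25.9 sin 73.4° = 24.82 m/s.
x = v_x t = 7.399 × 2.94 = 21.8 m.
y = v_y0 t − ½ g t² = 24.82×2.94 − 4.900×2.94² = 30.6 m.

x = 21.8 m, y = 30.6 m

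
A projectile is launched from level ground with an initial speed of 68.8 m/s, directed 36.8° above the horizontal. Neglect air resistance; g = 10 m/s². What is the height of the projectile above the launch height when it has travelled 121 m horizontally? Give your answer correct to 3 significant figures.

v_x = 68.8 cos 36.8° = 55.09 m/s, v_y0 = 68.8 sin 36.8° = 41.21 m/s.
Time to reach x = 121 m: t = x / v_x = 121 / 55.09 = 2.196 s.
y = v_y0 t − ½ g t² = 41.21×2.196 − 5.000×2.196² = 66.4 m.

66.4 m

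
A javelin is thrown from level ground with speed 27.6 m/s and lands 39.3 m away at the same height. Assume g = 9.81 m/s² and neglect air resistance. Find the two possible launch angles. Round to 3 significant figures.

15.2° and 74.8°

Level-ground range: R = v₀² sin(2θ)/g ⇒ sin 2θ = R g / v₀² = 39.3×9.81/27.6² = 0.5061.
2θ = arcsin(0.5061) = 30.40° or 180° − 30.40° = 149.60°.
So θ = 15.2° or θ = 74.8°.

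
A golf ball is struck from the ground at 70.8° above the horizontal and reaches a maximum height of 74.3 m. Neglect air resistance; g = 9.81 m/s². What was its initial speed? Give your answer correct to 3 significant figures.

40.4 m/s

At maximum height v_y = 0, so (v₀ sin θ)² = 2 g H.
v₀ sin 70.8° = √(2 × 9.81 × 74.3) = 38.18 m/s.
v₀ = 38.18 / sin 70.8° = 38.18 / 0.9444 = 40.4 m/s.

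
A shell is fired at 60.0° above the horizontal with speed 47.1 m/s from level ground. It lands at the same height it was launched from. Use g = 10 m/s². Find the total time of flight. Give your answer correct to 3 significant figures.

8.16 s

Vertical component: v_y = 47.1 sin 60.0° = 40.79 m/s.
For a projectile landing at launch height, time of flight is t = 2 v_y / g = 2 × 40.79 / 10 = 8.16 s.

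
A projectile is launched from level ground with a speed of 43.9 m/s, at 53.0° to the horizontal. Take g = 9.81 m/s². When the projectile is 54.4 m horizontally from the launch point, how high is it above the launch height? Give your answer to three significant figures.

51.4 m

v_x = 43.9 cos 53.0° = 26.42 m/s, v_y0 = 43.9 sin 53.0° = 35.06 m/s.
Time to reach x = 54.4 m: t = x / v_x = 54.4 / 26.42 = 2.059 s.
y = v_y0 t − ½ g t² = 35.06×2.059 − 4.905×2.059² = 51.4 m.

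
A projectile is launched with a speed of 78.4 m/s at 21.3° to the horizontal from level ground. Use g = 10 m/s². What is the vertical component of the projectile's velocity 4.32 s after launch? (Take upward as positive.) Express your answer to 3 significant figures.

-14.7 m/s

Initial vertical component: v_y0 = 78.4 sin 21.3° = 28.48 m/s.
v_y(t) = v_y0 − g t = 28.48 − 10 × 4.32 = -14.7 m/s.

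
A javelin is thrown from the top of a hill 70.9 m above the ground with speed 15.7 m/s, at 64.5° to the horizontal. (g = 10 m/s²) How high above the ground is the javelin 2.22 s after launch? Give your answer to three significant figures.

v_y0 = 15.7 sin 64.5° = 14.17 m/s.
y(t) = 70.9 + v_y0 t − ½ g t² = 70.9 + 14.17×2.22 − ½×10×2.22² = 77.7 m.

77.7 m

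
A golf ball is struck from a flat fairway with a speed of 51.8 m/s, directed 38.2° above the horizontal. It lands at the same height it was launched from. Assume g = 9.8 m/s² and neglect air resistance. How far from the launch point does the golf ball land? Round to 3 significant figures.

266 m

Components: v_x = 51.8 cos 38.2° = 40.71 m/s, v_y = 51.8 sin 38.2° = 32.03 m/s.
Time of flight (same landing height): t = 2 v_y / g = 2 × 32.03 / 9.8 = 6.537 s.
Range: R = v_x · t = 40.71 × 6.537 = 266 m.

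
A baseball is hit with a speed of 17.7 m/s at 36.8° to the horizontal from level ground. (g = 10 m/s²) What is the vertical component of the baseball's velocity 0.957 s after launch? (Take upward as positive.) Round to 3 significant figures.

Initial vertical component: v_y0 = 17.7 sin 36.8° = 10.60 m/s.
v_y(t) = v_y0 − g t = 10.60 − 10 × 0.957 = 1.03 m/s.

1.03 m/s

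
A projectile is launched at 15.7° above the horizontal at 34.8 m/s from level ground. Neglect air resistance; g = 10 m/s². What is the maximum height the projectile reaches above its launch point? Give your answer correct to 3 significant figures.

4.43 m

Vertical component of launch velocity: v_y = 34.8 sin 15.7° = 9.417 m/s.
At the highest point the vertical velocity is zero, so v_y² = 2 g h_max.
h_max = (9.417)² / (2 × 10) = 88.68 / 20.00 = 4.43 m.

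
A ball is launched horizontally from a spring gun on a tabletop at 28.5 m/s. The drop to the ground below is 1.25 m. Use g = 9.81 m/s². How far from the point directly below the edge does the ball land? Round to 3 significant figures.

14.4 m

Initial vertical velocity is zero, so the fall time comes from h = ½ g t²: t = √(2 × 1.25 / 9.81) = 0.5048 s.
Horizontal motion is uniform at 28.5 m/s, so x = 28.5 × 0.5048 = 14.4 m.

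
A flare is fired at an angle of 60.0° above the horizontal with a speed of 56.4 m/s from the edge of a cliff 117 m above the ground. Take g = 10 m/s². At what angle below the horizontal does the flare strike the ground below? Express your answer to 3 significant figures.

67.7°

v_x = 56.4 cos 60.0° = 28.20 m/s.
At impact |v_y| = √(v_y0² + 2 g h) = √(48.84² + 2×10×117) = 68.74 m/s.
Angle below horizontal = arctan(|v_y| / v_x) = arctan(68.74 / 28.20) = 67.7°.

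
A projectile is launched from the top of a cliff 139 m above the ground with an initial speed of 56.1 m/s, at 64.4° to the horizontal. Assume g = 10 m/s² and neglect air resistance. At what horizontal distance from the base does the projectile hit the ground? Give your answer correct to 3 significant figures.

300 m

Components: v_x = 56.1 cos 64.4° = 24.24 m/s, v_y = 56.1 sin 64.4° = 50.59 m/s.
Vertical: 0 = 139 + 50.59 t − ½(10) t² ⇒ 5.000 t² − 50.59 t − 139 = 0.
t = [50.59 + √(2559 + 2780)] / 10.00 = 12.37 s.
Horizontal: R = v_x · t = 24.24 × 12.37 = 300 m.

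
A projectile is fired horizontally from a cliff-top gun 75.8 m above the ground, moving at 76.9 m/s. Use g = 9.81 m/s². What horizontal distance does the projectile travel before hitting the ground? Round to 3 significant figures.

302 m

Initial vertical velocity is zero, so the fall time comes from h = ½ g t²: t = √(2 × 75.8 / 9.81) = 3.931 s.
Horizontal motion is uniform at 76.9 m/s, so x = 76.9 × 3.931 = 302 m.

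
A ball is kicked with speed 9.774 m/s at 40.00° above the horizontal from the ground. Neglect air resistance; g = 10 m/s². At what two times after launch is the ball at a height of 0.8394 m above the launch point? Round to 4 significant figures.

0.1520 s and 1.105 s

v_y0 = 9.774 sin 40.00° = 6.2826 m/s.
Set y = v_y0 t − ½ g t² = 0.8394: 5.000 t² − 6.2826 t + 0.8394 = 0.
t = [6.2826 ± √(39.471 − 16.788)] / 10 = (6.2826 ± 4.7627) / 10, giving t = 0.1520 s or t = 1.105 s.
So the ball is at 0.8394 m at t = 0.1520 s (rising) and t = 1.105 s (falling).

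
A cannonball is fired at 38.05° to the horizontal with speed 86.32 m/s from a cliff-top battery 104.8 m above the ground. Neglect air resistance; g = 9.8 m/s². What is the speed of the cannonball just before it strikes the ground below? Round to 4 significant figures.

97.49 m/s

v_x = 86.32 cos 38.05° = 67.975 m/s is unchanged throughout.
For the vertical component, v_y² = v_y0² + 2 g h = (53.203)² + 2×9.8×104.8 = 4884.6, so |v_y| = 69.890 m/s.
Impact speed = √(v_x² + v_y²) = √(4620.6 + 4884.6) = 97.49 m/s.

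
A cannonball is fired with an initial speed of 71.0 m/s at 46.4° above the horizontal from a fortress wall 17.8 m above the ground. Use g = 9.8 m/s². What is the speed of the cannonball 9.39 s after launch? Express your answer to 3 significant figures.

63.6 m/s

v_x = 71.0 cos 46.4° = 48.96 m/s (constant).
v_y(t) = 71.0 sin 46.4° − g t = 51.42 − 9.8 × 9.39 = -40.60 m/s.
Speed = √(v_x² + v_y²) = √(2397 + 1648) = 63.6 m/s.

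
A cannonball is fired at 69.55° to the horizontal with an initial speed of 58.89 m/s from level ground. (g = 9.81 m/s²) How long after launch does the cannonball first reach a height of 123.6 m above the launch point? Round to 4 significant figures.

3.087 s

v_y0 = 58.89 sin 69.55° = 55.179 m/s.
Set y = v_y0 t − ½ g t² = 123.6: 4.905 t² − 55.179 t + 123.6 = 0.
t = [55.179 ± √(3044.7 − 2425.0)] / 9.81 = (55.179 ± 24.894) / 9.81, giving t = 3.087 s or t = 8.162 s.
The cannonball is on the way up at the first time, so t = 3.087 s.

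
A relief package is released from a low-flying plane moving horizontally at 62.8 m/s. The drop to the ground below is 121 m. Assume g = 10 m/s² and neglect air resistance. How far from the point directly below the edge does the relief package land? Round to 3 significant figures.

309 m

Initial vertical velocity is zero, so the fall time comes from h = ½ g t²: t = √(2 × 121 / 10) = 4.919 s.
Horizontal motion is uniform at 62.8 m/s, so x = 62.8 × 4.919 = 309 m.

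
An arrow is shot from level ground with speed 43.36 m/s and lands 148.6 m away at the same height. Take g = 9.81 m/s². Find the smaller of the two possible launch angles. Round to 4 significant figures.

Level-ground range: R = v₀² sin(2θ)/g ⇒ sin 2θ = R g / v₀² = 148.6×9.81/43.36² = 0.7754.
2θ = arcsin(0.7754) = 50.841° or 180° − 50.841° = 129.159°.
So θ = 25.42° or θ = 64.58°.

25.42°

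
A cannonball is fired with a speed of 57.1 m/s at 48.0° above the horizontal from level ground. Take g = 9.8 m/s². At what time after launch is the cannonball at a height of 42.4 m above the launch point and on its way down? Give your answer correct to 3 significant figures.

v_y0 = 57.1 sin 48.0° = 42.43 m/s.
Set y = v_y0 t − ½ g t² = 42.4: 4.900 t² − 42.43 t + 42.4 = 0.
t = [42.43 ± √(1800 − 831.0)] / 9.8 = (42.43 ± 31.13) / 9.8, giving t = 1.15 s or t = 7.51 s.
On the way down corresponds to the larger root: t = 7.51 s.

7.51 s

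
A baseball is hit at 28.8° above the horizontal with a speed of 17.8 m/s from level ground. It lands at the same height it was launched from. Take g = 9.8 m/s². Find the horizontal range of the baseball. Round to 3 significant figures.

27.3 m

Components: v_x = 17.8 cos 28.8° = 15.60 m/s, v_y = 17.8 sin 28.8° = 8.575 m/s.
Time of flight (same landing height): t = 2 v_y / g = 2 × 8.575 / 9.8 = 1.750 s.
Range: R = v_x · t = 15.60 × 1.750 = 27.3 m.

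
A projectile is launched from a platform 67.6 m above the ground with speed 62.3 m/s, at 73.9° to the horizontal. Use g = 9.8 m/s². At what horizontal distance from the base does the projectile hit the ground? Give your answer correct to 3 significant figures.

229 m

Components: v_x = 62.3 cos 73.9° = 17.28 m/s, v_y = 62.3 sin 73.9° = 59.86 m/s.
Vertical: 0 = 67.6 + 59.86 t − ½(9.8) t² ⇒ 4.900 t² − 59.86 t − 67.6 = 0.
t = [59.86 + √(3583 + 1325)] / 9.800 = 13.26 s.
Horizontal: R = v_x · t = 17.28 × 13.26 = 229 m.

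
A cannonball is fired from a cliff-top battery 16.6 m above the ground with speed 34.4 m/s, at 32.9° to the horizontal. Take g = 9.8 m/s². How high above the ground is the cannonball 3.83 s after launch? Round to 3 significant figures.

v_y0 = 34.4 sin 32.9° = 18.69 m/s.
y(t) = 16.6 + v_y0 t − ½ g t² = 16.6 + 18.69×3.83 − ½×9.8×3.83² = 16.3 m.

16.3 m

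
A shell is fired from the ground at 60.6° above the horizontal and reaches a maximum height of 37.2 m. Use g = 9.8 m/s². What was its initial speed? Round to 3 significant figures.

At maximum height v_y = 0, so (v₀ sin θ)² = 2 g H.
v₀ sin 60.6° = √(2 × 9.8 × 37.2) = 27.00 m/s.
v₀ = 27.00 / sin 60.6° = 27.00 / 0.8712 = 31.0 m/s.

31.0 m/s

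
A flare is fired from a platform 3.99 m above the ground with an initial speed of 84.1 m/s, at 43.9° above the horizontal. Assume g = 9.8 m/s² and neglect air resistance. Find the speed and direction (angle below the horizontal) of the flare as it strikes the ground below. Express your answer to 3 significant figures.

v_x = 84.1 cos 43.9° = 60.60 m/s (constant).
|v_y| at impact = √((58.32)² + 2×9.8×3.99) = 58.99 m/s.
Speed = √(60.60² + 58.99²) = 84.6 m/s; angle = arctan(58.99/60.60) = 44.2° below horizontal.

84.6 m/s at 44.2° below the horizontal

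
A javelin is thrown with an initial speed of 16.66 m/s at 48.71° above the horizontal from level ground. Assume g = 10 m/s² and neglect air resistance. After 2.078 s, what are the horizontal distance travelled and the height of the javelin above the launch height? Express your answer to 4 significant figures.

x = 22.84 m, y = 4.422 m

v_x = 16.66 cos 48.71° = 10.993 m/s; v_y0 = 16.66 sin 48.71° = 12.518 m/s.
x = v_x t = 10.993 × 2.078 = 22.84 m.
y = v_y0 t − ½ g t² = 12.518×2.078 − 5.000×2.078² = 4.422 m.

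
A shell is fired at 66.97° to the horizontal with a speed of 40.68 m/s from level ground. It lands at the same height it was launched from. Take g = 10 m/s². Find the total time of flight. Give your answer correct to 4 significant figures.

7.488 s

Vertical component: v_y = 40.68 sin 66.97° = 37.438 m/s.
For a projectile landing at launch height, time of flight is t = 2 v_y / g = 2 × 37.438 / 10 = 7.488 s.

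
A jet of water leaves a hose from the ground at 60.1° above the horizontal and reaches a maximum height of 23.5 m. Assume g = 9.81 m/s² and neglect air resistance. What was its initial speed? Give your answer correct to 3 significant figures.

At maximum height v_y = 0, so (v₀ sin θ)² = 2 g H.
v₀ sin 60.1° = √(2 × 9.81 × 23.5) = 21.47 m/s.
v₀ = 21.47 / sin 60.1° = 21.47 / 0.8669 = 24.8 m/s.

24.8 m/s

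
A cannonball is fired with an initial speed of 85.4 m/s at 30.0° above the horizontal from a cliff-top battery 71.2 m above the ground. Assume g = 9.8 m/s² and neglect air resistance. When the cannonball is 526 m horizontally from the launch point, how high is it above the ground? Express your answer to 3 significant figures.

v_x = 85.4 cos 30.0° = 73.96 m/s, v_y0 = 85.4 sin 30.0° = 42.70 m/s.
Time to reach x = 526 m: t = x / v_x = 526 / 73.96 = 7.112 s.
y = 71.2 + v_y0 t − ½ g t² = 71.2 + 42.70×7.112 − 4.900×7.112² = 127 m.

127 m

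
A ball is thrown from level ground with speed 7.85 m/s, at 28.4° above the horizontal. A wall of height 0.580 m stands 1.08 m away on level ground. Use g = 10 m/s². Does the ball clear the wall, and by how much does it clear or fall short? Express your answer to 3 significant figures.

No — it falls 0.118 m short of clearing the wall.

v_x = 7.85 cos 28.4° = 6.905 m/s; v_y0 = 7.85 sin 28.4° = 3.734 m/s.
Time to reach the wall: t = 1.08 / 6.905 = 0.1564 s.
Height at that point: y = 3.734×0.1564 − 5.000×0.1564² = 0.4617 m.
That is 0.580 − 0.4617 = 0.118 m below the top of the wall, so the ball does not clear it.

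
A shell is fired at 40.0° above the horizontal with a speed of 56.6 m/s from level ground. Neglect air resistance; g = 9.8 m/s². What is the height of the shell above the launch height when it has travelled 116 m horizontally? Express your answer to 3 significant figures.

62.3 m

v_x = 56.6 cos 40.0° = 43.36 m/s, v_y0 = 56.6 sin 40.0° = 36.38 m/s.
Time to reach x = 116 m: t = x / v_x = 116 / 43.36 = 2.675 s.
y = v_y0 t − ½ g t² = 36.38×2.675 − 4.900×2.675² = 62.3 m.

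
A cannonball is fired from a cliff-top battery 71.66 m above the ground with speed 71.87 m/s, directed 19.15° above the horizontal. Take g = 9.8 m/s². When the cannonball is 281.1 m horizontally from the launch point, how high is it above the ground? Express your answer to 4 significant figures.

v_x = 71.87 cos 19.15° = 67.893 m/s, v_y0 = 71.87 sin 19.15° = 23.576 m/s.
Time to reach x = 281.1 m: t = x / v_x = 281.1 / 67.893 = 4.1403 s.
y = 71.66 + v_y0 t − ½ g t² = 71.66 + 23.576×4.1403 − 4.900×4.1403² = 85.28 m.

85.28 m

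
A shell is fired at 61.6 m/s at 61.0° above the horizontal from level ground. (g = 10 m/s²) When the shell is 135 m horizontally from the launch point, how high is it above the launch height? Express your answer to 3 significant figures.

141 m

v_x = 61.6 cos 61.0° = 29.86 m/s, v_y0 = 61.6 sin 61.0° = 53.88 m/s.
Time to reach x = 135 m: t = x / v_x = 135 / 29.86 = 4.521 s.
y = v_y0 t − ½ g t² = 53.88×4.521 − 5.000×4.521² = 141 m.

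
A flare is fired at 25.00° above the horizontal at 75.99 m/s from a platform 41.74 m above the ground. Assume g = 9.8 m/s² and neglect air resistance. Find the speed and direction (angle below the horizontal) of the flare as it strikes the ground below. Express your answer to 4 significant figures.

81.19 m/s at 31.98° below the horizontal

v_x = 75.99 cos 25.00° = 68.870 m/s (constant).
|v_y| at impact = √((32.115)² + 2×9.8×41.74) = 43.006 m/s.
Speed = √(68.870² + 43.006²) = 81.19 m/s; angle = arctan(43.006/68.870) = 31.98° below horizontal.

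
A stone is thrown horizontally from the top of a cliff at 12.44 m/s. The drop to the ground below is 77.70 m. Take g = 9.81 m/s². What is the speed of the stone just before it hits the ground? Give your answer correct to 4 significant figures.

Fall time: t = √(2 × 77.70 / 9.81) = 3.9801 s.
At impact: v_x = 12.44 m/s (unchanged), v_y = g t = 9.81 × 3.9801 = 39.045 m/s.
Speed = √(v_x² + v_y²) = √(154.75 + 1524.5) = 40.98 m/s.

40.98 m/s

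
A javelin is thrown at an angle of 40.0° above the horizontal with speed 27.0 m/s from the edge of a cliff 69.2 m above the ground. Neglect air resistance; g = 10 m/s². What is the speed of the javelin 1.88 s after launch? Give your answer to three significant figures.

20.7 m/s

v_x = 27.0 cos 40.0° = 20.68 m/s (constant).
v_y(t) = 27.0 sin 40.0° − g t = 17.36 − 10 × 1.88 = -1.440 m/s.
Speed = √(v_x² + v_y²) = √(427.7 + 2.074) = 20.7 m/s.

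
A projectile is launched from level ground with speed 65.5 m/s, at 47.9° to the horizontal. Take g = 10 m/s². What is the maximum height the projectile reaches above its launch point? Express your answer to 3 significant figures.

Vertical component of launch velocity: v_y = 65.5 sin 47.9° = 48.60 m/s.
At the highest point the vertical velocity is zero, so v_y² = 2 g h_max.
h_max = (48.60)² / (2 × 10) = 2362 / 20.00 = 118 m.

118 m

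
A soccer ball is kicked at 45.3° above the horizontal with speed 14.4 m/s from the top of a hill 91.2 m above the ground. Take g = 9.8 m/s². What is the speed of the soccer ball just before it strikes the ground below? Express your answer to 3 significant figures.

v_x = 14.4 cos 45.3° = 10.13 m/s is unchanged throughout.
For the vertical component, v_y² = v_y0² + 2 g h = (10.24)² + 2×9.8×91.2 = 1892, so |v_y| = 43.50 m/s.
Impact speed = √(v_x² + v_y²) = √(102.6 + 1892) = 44.7 m/s.

44.7 m/s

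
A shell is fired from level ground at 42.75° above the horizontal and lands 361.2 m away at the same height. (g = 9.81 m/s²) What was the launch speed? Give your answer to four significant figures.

59.62 m/s

On level ground, R = v₀² sin(2θ) / g, so v₀ = √(R g / sin 2θ).
sin(2 × 42.75°) = 0.9969.
v₀ = √(361.2 × 9.81 / 0.9969) = √3554.4 = 59.62 m/s.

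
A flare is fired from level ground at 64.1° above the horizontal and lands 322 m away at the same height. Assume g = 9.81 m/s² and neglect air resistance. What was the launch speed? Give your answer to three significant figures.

63.4 m/s

On level ground, R = v₀² sin(2θ) / g, so v₀ = √(R g / sin 2θ).
sin(2 × 64.1°) = 0.7859.
v₀ = √(322 × 9.81 / 0.7859) = √4019 = 63.4 m/s.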